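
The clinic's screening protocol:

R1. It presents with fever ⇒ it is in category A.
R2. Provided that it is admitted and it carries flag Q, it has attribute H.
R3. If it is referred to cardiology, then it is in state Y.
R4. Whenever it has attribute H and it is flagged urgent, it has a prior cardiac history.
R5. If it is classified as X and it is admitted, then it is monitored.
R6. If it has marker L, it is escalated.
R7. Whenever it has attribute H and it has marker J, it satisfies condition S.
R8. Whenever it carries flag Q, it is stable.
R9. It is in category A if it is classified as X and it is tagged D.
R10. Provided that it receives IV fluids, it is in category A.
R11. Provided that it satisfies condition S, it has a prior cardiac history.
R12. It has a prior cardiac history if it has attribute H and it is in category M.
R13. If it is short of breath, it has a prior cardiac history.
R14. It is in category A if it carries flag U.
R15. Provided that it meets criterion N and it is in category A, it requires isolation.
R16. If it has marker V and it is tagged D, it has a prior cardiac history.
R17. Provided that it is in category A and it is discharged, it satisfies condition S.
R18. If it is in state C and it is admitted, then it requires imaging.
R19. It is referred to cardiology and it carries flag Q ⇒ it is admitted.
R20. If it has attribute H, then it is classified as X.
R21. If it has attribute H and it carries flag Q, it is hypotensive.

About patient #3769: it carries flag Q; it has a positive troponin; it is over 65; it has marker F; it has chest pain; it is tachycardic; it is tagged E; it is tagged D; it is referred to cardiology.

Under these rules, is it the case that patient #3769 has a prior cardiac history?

Forward chaining from the given facts derives: is in state Y, is stable, is admitted, has attribute H, is classified as X, is hypotensive, is monitored, is in category A.
Rules concluding "it has a prior cardiac history": R4 needs "it is flagged urgent"; R11 needs "it satisfies condition S"; R12 needs "it is in category M"; R13 needs "it is short of breath"; R16 needs "it has marker V" — none of these are established.

No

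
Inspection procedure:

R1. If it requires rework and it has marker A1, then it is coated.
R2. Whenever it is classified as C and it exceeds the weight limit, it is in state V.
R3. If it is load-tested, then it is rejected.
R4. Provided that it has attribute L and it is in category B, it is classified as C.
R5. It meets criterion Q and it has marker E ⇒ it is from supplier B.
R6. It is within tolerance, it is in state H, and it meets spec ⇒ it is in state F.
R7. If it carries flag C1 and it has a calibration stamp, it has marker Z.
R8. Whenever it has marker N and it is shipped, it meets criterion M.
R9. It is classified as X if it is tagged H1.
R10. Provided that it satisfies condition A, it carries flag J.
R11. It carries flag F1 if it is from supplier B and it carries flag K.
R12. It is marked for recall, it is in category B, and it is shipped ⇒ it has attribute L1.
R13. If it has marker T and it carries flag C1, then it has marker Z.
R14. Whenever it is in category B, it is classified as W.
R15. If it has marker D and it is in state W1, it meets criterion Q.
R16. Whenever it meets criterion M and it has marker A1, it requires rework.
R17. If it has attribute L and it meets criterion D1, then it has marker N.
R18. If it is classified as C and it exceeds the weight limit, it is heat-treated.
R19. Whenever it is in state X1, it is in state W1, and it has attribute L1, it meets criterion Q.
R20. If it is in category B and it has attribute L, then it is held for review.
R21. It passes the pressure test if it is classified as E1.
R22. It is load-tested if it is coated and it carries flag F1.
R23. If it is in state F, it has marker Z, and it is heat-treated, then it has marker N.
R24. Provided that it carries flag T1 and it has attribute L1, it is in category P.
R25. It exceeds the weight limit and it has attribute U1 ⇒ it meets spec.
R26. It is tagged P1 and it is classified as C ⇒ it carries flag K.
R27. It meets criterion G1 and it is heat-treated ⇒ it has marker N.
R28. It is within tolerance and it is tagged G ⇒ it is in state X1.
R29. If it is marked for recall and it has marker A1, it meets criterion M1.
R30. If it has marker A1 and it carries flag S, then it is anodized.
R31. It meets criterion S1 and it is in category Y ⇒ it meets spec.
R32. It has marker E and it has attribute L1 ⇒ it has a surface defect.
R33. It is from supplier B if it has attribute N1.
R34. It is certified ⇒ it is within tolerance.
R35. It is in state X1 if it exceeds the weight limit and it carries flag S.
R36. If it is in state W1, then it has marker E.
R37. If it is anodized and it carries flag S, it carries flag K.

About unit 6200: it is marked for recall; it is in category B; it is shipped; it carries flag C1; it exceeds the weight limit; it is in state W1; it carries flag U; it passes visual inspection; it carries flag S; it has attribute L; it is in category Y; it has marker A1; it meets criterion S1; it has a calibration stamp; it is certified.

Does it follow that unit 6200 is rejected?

Forward chaining from the given facts derives: is classified as C, has marker Z, has attribute L1, is classified as W, is heat-treated, is held for review, meets criterion M1, is anodized, meets spec, is within tolerance, is in state X1, has marker E, carries flag K, is in state V, meets criterion Q, has a surface defect, is from supplier B, carries flag F1.
The only rule concluding "it is rejected" is R3, which needs "it is load-tested"; that is never established.

No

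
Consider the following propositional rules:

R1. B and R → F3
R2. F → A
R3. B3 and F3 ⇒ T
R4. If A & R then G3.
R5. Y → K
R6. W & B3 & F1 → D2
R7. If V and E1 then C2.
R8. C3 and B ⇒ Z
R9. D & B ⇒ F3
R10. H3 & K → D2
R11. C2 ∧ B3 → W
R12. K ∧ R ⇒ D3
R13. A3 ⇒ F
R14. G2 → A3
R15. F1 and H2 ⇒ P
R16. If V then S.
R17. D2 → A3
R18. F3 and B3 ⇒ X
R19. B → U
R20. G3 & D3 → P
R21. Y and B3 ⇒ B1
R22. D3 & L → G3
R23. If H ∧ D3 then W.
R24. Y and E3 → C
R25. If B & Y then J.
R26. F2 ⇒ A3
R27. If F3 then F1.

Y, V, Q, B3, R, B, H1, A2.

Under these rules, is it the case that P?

Forward chaining from the given facts derives: F3, T, K, D3, S, X, U, B1, J, F1.
Rules concluding P: R15 needs H2; R20 needs G3 — none of these are established.

No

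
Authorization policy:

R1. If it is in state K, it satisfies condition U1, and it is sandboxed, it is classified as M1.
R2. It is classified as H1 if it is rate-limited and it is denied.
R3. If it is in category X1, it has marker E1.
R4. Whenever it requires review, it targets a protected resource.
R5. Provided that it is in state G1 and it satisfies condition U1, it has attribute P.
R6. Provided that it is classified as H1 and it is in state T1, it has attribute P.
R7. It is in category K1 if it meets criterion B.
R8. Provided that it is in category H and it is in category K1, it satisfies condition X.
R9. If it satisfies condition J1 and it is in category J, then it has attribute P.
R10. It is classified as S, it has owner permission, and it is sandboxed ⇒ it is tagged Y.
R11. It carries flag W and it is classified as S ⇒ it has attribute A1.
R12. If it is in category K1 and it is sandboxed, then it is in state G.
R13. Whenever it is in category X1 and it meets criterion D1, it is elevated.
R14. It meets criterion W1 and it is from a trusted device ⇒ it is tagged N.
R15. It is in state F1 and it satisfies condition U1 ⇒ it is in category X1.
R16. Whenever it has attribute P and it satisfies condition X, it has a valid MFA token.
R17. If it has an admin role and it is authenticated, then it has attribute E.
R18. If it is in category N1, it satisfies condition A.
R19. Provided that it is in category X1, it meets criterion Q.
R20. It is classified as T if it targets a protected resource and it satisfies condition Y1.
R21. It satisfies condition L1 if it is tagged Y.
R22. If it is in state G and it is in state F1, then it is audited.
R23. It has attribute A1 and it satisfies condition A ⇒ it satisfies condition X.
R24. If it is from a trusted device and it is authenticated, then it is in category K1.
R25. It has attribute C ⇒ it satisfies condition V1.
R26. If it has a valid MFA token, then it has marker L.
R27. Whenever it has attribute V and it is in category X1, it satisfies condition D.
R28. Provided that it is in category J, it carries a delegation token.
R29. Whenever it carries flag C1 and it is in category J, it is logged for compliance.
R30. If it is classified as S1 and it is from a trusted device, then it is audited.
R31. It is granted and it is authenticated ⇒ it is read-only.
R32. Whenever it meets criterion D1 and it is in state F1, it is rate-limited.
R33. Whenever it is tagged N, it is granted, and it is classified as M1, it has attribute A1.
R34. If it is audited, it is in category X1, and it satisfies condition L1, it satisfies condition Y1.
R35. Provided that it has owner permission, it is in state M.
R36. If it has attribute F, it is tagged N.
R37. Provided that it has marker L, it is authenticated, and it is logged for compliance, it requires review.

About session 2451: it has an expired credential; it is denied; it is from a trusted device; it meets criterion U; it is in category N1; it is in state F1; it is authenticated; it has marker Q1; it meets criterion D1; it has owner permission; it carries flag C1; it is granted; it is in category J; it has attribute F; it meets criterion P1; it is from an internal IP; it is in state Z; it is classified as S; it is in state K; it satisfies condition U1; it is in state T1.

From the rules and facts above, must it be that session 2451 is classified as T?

No

Forward chaining from the given facts derives: is in category X1, satisfies condition A, meets criterion Q, is in category K1, carries a delegation token, is logged for compliance, is read-only, is rate-limited, is in state M, is tagged N, is classified as H1, has marker E1, has attribute P, is elevated.
The only rule concluding "it is classified as T" is R20, which needs "it targets a protected resource"; that is never established.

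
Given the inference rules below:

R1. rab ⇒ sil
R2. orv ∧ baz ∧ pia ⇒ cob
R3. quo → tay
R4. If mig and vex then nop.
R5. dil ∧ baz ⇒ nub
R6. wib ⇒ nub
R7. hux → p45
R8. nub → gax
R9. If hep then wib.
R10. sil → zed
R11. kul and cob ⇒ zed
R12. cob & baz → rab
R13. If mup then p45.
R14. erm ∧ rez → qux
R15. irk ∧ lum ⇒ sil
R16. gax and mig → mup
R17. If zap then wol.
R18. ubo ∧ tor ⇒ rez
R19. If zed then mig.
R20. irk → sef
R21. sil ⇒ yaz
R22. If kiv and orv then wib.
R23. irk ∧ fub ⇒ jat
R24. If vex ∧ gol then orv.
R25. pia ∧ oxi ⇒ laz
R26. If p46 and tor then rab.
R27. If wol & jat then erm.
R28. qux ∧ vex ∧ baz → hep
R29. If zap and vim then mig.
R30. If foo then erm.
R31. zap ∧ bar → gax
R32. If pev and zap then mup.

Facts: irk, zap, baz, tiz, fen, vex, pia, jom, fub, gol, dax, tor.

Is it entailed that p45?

Forward chaining from the given facts derives: wol, sef, jat, orv, erm, cob, rab, sil, zed, mig, yaz, nop.
Rules concluding p45: R7 needs hux; R13 needs mup — none of these are established.

No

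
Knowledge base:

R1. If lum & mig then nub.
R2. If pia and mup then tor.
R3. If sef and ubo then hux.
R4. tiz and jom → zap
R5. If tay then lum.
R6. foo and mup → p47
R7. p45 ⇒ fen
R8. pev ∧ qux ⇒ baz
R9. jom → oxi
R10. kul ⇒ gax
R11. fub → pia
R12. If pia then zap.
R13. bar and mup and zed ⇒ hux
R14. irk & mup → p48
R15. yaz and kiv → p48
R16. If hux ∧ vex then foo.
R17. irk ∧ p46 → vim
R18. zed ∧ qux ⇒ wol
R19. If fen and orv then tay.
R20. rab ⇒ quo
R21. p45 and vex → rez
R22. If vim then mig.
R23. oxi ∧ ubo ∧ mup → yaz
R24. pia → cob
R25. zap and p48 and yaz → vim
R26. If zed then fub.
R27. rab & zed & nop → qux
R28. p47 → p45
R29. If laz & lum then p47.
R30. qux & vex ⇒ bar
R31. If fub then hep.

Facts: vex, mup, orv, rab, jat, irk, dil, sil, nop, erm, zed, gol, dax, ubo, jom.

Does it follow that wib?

Forward chaining from the given facts derives: oxi, p48, quo, yaz, fub, qux, bar, hep, pia, zap, hux, foo, wol, cob, vim, tor, p47, mig, p45, fen, tay, rez, lum, nub.
No rule has wib as its conclusion, and it is not among the given facts.

No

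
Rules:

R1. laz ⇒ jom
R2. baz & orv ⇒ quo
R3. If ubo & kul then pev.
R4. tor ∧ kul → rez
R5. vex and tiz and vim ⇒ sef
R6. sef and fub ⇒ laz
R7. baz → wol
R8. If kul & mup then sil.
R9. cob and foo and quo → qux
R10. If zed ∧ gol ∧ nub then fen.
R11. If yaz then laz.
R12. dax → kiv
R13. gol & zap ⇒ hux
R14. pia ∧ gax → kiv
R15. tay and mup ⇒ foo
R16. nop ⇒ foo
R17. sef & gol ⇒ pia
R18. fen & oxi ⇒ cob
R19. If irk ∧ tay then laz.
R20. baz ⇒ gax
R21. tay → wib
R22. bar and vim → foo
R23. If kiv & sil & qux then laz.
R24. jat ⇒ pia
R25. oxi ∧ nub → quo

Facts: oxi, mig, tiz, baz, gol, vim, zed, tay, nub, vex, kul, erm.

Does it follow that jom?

No

Forward chaining from the given facts derives: sef, wol, fen, pia, cob, gax, wib, quo, kiv.
The only rule concluding jom is R1, which needs laz; that is never established.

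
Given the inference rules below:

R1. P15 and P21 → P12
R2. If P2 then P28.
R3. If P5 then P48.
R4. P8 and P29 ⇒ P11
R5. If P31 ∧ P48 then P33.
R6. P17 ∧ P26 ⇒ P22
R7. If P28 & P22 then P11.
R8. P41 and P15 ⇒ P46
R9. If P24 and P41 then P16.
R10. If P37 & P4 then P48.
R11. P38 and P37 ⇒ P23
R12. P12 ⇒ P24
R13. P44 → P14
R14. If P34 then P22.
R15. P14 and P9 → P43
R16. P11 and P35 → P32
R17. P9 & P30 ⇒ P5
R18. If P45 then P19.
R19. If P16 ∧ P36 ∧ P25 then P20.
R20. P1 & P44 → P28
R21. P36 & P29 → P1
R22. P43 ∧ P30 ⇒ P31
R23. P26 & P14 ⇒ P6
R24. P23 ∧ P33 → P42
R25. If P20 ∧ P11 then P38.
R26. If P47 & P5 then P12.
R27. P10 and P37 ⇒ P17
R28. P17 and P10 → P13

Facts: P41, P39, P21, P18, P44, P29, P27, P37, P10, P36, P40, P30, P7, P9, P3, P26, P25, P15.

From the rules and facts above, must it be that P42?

Yes

P12  (by R1: P15, P21)
P24  (by R12: P12)
P14  (by R13: P44)
P43  (by R15: P14, P9)
P5  (by R17: P9, P30)
P1  (by R21: P36, P29)
P31  (by R22: P43, P30)
P17  (by R27: P10, P37)
P48  (by R3: P5)
P33  (by R5: P31, P48)
P22  (by R6: P17, P26)
P16  (by R9: P24, P41)
P20  (by R19: P16, P36, P25)
P28  (by R20: P1, P44)
P11  (by R7: P28, P22)
P38  (by R25: P20, P11)
P23  (by R11: P38, P37)
P42  (by R24: P23, P33)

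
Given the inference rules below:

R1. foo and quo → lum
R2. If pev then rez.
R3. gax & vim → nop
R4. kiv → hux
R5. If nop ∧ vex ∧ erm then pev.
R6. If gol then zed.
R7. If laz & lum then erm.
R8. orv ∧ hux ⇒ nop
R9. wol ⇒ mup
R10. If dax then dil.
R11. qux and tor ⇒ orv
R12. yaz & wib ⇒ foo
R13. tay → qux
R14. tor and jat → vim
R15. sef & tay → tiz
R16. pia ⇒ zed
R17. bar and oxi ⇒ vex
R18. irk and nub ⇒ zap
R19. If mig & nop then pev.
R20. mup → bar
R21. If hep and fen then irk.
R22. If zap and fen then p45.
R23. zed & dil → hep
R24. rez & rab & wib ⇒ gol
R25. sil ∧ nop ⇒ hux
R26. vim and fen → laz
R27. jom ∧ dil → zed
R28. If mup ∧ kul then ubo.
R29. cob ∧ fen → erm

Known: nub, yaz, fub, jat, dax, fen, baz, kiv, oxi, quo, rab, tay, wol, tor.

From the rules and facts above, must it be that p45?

Forward chaining from the given facts derives: hux, mup, dil, qux, vim, bar, laz, orv, vex, nop.
The only rule concluding p45 is R22, which needs zap; that is never established.

No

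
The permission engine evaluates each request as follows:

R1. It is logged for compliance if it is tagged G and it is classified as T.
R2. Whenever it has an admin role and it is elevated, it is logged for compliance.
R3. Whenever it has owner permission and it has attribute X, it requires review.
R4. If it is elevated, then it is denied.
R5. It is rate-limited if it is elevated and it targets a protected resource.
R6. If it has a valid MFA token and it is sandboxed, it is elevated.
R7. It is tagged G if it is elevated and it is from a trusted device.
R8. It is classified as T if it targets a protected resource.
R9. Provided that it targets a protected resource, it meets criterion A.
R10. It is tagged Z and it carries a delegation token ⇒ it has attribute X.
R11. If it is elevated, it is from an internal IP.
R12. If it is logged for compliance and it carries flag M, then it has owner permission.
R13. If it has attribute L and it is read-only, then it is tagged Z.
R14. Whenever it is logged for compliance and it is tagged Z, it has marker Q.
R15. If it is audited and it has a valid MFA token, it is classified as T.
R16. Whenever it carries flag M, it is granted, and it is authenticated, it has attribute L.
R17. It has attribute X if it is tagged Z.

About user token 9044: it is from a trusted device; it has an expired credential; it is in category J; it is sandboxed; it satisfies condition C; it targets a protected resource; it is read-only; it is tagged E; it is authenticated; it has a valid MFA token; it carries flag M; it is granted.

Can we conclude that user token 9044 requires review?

By R6 (it has a valid MFA token, it is sandboxed): it is elevated.
By R7 (it is elevated, it is from a trusted device): it is tagged G.
By R8 (it targets a protected resource): it is classified as T.
By R16 (it carries flag M, it is granted, it is authenticated): it has attribute L.
By R1 (it is tagged G, it is classified as T): it is logged for compliance.
By R12 (it is logged for compliance, it carries flag M): it has owner permission.
By R13 (it has attribute L, it is read-only): it is tagged Z.
By R17 (it is tagged Z): it has attribute X.
By R3 (it has owner permission, it has attribute X): it requires review.

Yes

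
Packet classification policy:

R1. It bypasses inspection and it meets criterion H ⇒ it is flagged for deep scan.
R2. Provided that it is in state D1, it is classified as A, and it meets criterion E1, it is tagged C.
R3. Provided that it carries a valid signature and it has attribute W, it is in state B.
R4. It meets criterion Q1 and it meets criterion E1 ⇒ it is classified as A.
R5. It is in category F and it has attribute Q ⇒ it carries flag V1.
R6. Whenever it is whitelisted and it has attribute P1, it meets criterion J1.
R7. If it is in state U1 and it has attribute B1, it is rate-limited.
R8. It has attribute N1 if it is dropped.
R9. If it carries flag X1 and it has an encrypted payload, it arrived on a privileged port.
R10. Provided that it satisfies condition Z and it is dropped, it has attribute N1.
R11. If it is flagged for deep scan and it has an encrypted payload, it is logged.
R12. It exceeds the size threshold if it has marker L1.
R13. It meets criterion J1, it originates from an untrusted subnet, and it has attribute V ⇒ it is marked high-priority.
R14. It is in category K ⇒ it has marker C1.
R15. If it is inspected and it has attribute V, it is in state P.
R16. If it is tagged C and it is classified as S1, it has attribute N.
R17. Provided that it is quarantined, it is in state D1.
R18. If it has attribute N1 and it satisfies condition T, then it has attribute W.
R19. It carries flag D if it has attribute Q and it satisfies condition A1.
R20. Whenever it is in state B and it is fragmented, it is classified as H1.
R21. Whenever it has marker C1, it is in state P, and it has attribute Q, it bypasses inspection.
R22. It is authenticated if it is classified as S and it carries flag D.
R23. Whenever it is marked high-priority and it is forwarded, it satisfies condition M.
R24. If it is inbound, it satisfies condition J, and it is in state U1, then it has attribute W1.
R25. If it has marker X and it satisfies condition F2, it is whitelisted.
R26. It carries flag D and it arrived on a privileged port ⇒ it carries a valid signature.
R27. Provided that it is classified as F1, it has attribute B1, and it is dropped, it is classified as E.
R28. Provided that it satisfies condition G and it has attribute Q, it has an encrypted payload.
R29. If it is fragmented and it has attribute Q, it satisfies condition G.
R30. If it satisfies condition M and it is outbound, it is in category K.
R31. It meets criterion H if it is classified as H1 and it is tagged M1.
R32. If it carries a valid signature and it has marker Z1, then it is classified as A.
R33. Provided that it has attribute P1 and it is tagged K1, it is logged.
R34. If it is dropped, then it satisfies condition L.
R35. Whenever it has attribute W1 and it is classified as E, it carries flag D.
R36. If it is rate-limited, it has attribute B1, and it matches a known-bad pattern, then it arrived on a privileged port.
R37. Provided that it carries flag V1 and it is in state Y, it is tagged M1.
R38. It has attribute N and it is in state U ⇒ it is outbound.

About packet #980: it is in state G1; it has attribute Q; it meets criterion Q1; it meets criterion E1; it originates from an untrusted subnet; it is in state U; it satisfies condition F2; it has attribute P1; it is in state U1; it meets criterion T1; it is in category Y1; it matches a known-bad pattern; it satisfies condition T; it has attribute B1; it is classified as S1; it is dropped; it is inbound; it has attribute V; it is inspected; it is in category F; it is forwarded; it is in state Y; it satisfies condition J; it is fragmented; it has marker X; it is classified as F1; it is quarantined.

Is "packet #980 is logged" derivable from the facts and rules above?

Yes

By R4 (it meets criterion Q1, it meets criterion E1): it is classified as A.
By R5 (it is in category F, it has attribute Q): it carries flag V1.
By R7 (it is in state U1, it has attribute B1): it is rate-limited.
By R8 (it is dropped): it has attribute N1.
By R15 (it is inspected, it has attribute V): it is in state P.
By R17 (it is quarantined): it is in state D1.
By R18 (it has attribute N1, it satisfies condition T): it has attribute W.
By R24 (it is inbound, it satisfies condition J, it is in state U1): it has attribute W1.
By R25 (it has marker X, it satisfies condition F2): it is whitelisted.
By R27 (it is classified as F1, it has attribute B1, it is dropped): it is classified as E.
By R29 (it is fragmented, it has attribute Q): it satisfies condition G.
By R35 (it has attribute W1, it is classified as E): it carries flag D.
By R36 (it is rate-limited, it has attribute B1, it matches a known-bad pattern): it arrived on a privileged port.
By R37 (it carries flag V1, it is in state Y): it is tagged M1.
By R2 (it is in state D1, it is classified as A, it meets criterion E1): it is tagged C.
By R6 (it is whitelisted, it has attribute P1): it meets criterion J1.
By R13 (it meets criterion J1, it originates from an untrusted subnet, it has attribute V): it is marked high-priority.
By R16 (it is tagged C, it is classified as S1): it has attribute N.
By R23 (it is marked high-priority, it is forwarded): it satisfies condition M.
By R26 (it carries flag D, it arrived on a privileged port): it carries a valid signature.
By R28 (it satisfies condition G, it has attribute Q): it has an encrypted payload.
By R38 (it has attribute N, it is in state U): it is outbound.
By R3 (it carries a valid signature, it has attribute W): it is in state B.
By R20 (it is in state B, it is fragmented): it is classified as H1.
By R30 (it satisfies condition M, it is outbound): it is in category K.
By R31 (it is classified as H1, it is tagged M1): it meets criterion H.
By R14 (it is in category K): it has marker C1.
By R21 (it has marker C1, it is in state P, it has attribute Q): it bypasses inspection.
By R1 (it bypasses inspection, it meets criterion H): it is flagged for deep scan.
By R11 (it is flagged for deep scan, it has an encrypted payload): it is logged.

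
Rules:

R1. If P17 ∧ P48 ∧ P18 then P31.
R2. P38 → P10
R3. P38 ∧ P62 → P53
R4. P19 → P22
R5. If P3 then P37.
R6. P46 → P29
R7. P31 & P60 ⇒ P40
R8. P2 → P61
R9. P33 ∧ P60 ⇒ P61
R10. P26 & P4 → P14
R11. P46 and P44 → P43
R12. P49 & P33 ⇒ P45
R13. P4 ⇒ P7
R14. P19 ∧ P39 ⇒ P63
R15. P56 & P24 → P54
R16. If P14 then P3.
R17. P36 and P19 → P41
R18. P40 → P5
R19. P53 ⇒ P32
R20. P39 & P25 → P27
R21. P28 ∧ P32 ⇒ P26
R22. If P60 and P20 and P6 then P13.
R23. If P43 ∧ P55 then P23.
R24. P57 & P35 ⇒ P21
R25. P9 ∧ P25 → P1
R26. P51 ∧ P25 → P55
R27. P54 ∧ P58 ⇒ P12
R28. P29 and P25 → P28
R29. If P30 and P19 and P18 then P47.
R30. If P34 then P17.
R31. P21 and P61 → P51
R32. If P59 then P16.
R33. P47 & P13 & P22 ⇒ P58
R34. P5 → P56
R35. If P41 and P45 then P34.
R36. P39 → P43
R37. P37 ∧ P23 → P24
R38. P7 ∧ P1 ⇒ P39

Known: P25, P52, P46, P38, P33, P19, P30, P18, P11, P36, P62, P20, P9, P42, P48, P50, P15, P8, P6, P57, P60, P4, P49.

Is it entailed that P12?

Forward chaining from the given facts derives: P10, P53, P22, P29, P61, P45, P7, P41, P32, P13, P1, P28, P47, P58, P34, P39, P63, P27, P26, P17, P43, P31, P40, P14, P3, P5, P56, P37.
The only rule concluding P12 is R27, which needs P54; that is never established.

No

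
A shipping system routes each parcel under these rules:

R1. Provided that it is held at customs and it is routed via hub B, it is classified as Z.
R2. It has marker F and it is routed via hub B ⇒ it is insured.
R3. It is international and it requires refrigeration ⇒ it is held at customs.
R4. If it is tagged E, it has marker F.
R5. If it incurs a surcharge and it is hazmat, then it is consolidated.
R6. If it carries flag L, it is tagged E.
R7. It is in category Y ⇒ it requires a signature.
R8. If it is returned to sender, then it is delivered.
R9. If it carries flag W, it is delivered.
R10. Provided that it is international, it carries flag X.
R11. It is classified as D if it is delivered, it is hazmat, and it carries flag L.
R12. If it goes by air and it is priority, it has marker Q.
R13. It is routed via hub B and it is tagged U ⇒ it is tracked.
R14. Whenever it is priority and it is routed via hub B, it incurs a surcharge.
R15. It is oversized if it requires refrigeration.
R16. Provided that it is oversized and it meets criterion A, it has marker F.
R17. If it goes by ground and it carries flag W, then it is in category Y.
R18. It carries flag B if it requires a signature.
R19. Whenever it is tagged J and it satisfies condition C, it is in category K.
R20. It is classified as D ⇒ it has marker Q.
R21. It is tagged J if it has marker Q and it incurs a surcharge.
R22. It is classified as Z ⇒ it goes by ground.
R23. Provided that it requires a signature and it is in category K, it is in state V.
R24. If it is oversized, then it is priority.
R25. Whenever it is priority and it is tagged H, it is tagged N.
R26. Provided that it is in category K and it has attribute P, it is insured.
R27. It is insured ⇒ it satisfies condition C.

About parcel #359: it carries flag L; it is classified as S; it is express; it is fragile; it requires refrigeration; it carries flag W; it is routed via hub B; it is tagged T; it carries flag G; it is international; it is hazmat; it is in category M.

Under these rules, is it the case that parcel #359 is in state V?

Yes

By R3 (it is international, it requires refrigeration): it is held at customs.
By R6 (it carries flag L): it is tagged E.
By R9 (it carries flag W): it is delivered.
By R11 (it is delivered, it is hazmat, it carries flag L): it is classified as D.
By R15 (it requires refrigeration): it is oversized.
By R20 (it is classified as D): it has marker Q.
By R24 (it is oversized): it is priority.
By R1 (it is held at customs, it is routed via hub B): it is classified as Z.
By R4 (it is tagged E): it has marker F.
By R14 (it is priority, it is routed via hub B): it incurs a surcharge.
By R21 (it has marker Q, it incurs a surcharge): it is tagged J.
By R22 (it is classified as Z): it goes by ground.
By R2 (it has marker F, it is routed via hub B): it is insured.
By R17 (it goes by ground, it carries flag W): it is in category Y.
By R27 (it is insured): it satisfies condition C.
By R7 (it is in category Y): it requires a signature.
By R19 (it is tagged J, it satisfies condition C): it is in category K.
By R23 (it requires a signature, it is in category K): it is in state V.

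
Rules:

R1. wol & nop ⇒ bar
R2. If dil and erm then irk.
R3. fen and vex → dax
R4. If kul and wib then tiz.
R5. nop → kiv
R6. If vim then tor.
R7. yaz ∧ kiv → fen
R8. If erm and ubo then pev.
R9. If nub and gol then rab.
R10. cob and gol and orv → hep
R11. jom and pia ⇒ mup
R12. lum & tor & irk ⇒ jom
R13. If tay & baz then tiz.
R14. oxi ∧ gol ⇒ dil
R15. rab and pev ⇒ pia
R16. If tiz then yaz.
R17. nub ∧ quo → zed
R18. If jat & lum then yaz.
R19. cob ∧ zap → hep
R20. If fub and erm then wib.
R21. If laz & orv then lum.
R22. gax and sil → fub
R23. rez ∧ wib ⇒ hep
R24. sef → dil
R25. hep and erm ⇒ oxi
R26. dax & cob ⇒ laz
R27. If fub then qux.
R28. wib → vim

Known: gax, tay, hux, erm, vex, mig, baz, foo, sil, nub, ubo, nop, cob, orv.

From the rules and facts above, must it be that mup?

No

Forward chaining from the given facts derives: kiv, pev, tiz, yaz, fub, qux, fen, wib, vim, dax, tor, laz, lum.
The only rule concluding mup is R11, which needs jom; that is never established.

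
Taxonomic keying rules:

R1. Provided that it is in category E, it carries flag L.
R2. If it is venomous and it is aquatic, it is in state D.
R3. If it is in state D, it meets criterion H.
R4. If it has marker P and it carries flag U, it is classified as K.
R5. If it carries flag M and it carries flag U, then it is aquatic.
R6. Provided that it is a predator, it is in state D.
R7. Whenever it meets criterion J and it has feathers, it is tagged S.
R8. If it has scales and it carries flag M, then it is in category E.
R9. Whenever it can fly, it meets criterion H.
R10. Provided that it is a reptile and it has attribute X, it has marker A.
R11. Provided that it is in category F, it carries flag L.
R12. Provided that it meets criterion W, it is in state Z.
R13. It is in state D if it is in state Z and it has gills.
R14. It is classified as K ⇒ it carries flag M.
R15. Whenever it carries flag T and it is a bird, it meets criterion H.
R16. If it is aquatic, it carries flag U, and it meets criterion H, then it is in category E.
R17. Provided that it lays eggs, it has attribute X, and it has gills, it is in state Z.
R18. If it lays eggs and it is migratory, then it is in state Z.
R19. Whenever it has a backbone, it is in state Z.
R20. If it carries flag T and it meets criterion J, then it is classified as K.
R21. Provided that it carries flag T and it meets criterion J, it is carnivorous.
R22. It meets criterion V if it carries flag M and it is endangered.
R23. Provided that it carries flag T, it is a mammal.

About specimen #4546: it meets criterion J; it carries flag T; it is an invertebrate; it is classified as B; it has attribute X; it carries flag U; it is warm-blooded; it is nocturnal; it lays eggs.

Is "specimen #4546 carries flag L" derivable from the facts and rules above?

Forward chaining from the given facts derives: is classified as K, is carnivorous, is a mammal, carries flag M, is aquatic.
Rules concluding "it carries flag L": R1 needs "it is in category E"; R11 needs "it is in category F" — none of these are established.

No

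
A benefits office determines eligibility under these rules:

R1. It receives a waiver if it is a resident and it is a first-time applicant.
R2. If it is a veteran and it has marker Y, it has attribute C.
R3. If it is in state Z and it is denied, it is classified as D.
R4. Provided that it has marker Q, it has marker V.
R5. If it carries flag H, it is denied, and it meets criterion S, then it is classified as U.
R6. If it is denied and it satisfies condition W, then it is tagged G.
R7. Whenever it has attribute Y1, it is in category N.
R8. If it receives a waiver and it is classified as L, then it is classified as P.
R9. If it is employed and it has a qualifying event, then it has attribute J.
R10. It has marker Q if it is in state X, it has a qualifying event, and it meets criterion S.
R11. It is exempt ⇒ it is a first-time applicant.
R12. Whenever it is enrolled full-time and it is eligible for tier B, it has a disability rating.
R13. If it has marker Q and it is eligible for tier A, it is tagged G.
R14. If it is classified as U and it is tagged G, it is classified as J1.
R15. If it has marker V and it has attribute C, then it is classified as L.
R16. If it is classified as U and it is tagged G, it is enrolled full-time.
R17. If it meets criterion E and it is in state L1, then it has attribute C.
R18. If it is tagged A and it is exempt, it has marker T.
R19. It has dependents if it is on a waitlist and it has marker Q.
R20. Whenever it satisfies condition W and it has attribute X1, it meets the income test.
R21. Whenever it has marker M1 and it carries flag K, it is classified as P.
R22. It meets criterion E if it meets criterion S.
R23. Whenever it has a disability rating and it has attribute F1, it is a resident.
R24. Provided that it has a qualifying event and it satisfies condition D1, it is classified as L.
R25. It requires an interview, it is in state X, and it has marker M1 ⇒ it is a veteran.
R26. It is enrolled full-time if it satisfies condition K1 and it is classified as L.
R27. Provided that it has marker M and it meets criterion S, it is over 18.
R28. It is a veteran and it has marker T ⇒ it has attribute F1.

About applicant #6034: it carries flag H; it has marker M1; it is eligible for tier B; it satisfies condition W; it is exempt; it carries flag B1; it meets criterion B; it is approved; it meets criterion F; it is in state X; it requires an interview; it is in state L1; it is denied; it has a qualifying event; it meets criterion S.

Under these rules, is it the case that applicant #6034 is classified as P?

No

Forward chaining from the given facts derives: is classified as U, is tagged G, has marker Q, is a first-time applicant, is classified as J1, is enrolled full-time, meets criterion E, is a veteran, has marker V, has a disability rating, has attribute C, is classified as L.
Rules concluding "it is classified as P": R8 needs "it receives a waiver"; R21 needs "it carries flag K" — none of these are established.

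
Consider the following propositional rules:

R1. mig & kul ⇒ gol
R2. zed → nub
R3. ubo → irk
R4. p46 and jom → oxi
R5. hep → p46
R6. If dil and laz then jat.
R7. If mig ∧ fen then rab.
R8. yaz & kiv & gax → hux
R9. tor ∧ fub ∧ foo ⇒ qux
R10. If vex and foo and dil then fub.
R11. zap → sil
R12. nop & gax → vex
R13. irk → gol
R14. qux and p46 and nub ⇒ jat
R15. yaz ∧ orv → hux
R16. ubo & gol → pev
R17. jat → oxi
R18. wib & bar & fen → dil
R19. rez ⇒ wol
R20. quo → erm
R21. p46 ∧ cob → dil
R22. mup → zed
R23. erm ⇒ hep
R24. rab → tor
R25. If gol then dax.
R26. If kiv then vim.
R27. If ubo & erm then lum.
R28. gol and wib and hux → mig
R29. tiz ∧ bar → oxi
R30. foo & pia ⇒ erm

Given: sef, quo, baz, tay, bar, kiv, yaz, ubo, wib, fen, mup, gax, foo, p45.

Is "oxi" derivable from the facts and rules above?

Forward chaining from the given facts derives: irk, hux, gol, pev, dil, erm, zed, hep, dax, vim, lum, mig, nub, p46, rab, tor.
Rules concluding oxi: R4 needs jom; R17 needs jat; R29 needs tiz — none of these are established.

No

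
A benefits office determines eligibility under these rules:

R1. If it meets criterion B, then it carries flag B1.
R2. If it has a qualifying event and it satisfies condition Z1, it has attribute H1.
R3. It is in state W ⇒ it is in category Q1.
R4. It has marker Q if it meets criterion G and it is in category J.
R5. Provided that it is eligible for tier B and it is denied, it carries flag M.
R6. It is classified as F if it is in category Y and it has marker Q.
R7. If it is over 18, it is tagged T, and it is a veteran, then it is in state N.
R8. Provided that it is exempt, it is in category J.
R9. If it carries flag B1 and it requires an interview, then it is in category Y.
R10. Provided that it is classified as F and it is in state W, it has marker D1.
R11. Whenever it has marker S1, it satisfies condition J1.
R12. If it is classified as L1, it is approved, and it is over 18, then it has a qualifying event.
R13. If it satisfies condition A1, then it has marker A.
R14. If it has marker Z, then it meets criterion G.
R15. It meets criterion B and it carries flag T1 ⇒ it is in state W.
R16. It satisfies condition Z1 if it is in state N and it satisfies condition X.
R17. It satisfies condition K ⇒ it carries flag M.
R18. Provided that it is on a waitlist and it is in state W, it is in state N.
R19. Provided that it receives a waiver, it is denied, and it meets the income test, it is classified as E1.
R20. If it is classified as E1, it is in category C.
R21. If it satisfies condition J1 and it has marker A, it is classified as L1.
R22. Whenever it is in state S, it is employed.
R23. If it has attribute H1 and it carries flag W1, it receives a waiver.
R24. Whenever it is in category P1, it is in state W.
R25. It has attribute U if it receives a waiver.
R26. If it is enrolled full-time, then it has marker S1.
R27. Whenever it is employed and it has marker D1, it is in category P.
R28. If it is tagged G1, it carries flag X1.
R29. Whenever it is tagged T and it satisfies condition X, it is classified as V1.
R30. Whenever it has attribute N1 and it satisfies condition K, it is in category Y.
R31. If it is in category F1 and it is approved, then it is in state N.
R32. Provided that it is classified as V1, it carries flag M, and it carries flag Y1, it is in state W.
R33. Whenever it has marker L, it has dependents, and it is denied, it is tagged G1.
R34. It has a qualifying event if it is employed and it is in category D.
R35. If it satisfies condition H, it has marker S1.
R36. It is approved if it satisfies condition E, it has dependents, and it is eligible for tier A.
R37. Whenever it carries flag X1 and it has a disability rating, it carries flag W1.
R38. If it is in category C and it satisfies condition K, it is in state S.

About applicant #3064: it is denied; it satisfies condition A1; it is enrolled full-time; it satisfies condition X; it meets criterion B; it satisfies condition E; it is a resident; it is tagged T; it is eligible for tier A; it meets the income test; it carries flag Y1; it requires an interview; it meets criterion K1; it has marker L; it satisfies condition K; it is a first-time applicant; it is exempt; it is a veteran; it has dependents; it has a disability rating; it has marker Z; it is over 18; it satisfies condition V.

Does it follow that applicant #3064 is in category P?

By R1 (it meets criterion B): it carries flag B1.
By R7 (it is over 18, it is tagged T, it is a veteran): it is in state N.
By R8 (it is exempt): it is in category J.
By R9 (it carries flag B1, it requires an interview): it is in category Y.
By R13 (it satisfies condition A1): it has marker A.
By R14 (it has marker Z): it meets criterion G.
By R16 (it is in state N, it satisfies condition X): it satisfies condition Z1.
By R17 (it satisfies condition K): it carries flag M.
By R26 (it is enrolled full-time): it has marker S1.
By R29 (it is tagged T, it satisfies condition X): it is classified as V1.
By R32 (it is classified as V1, it carries flag M, it carries flag Y1): it is in state W.
By R33 (it has marker L, it has dependents, it is denied): it is tagged G1.
By R36 (it satisfies condition E, it has dependents, it is eligible for tier A): it is approved.
By R4 (it meets criterion G, it is in category J): it has marker Q.
By R6 (it is in category Y, it has marker Q): it is classified as F.
By R10 (it is classified as F, it is in state W): it has marker D1.
By R11 (it has marker S1): it satisfies condition J1.
By R21 (it satisfies condition J1, it has marker A): it is classified as L1.
By R28 (it is tagged G1): it carries flag X1.
By R37 (it carries flag X1, it has a disability rating): it carries flag W1.
By R12 (it is classified as L1, it is approved, it is over 18): it has a qualifying event.
By R2 (it has a qualifying event, it satisfies condition Z1): it has attribute H1.
By R23 (it has attribute H1, it carries flag W1): it receives a waiver.
By R19 (it receives a waiver, it is denied, it meets the income test): it is classified as E1.
By R20 (it is classified as E1): it is in category C.
By R38 (it is in category C, it satisfies condition K): it is in state S.
By R22 (it is in state S): it is employed.
By R27 (it is employed, it has marker D1): it is in category P.

Yes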